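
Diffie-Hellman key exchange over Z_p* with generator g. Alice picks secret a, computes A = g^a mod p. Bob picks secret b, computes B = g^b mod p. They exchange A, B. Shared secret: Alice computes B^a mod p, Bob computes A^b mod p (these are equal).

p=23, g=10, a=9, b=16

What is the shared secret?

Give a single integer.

Answer: 13

Derivation:
A = 10^9 mod 23  (bits of 9 = 1001)
  bit 0 = 1: r = r^2 * 10 mod 23 = 1^2 * 10 = 1*10 = 10
  bit 1 = 0: r = r^2 mod 23 = 10^2 = 8
  bit 2 = 0: r = r^2 mod 23 = 8^2 = 18
  bit 3 = 1: r = r^2 * 10 mod 23 = 18^2 * 10 = 2*10 = 20
  -> A = 20
B = 10^16 mod 23  (bits of 16 = 10000)
  bit 0 = 1: r = r^2 * 10 mod 23 = 1^2 * 10 = 1*10 = 10
  bit 1 = 0: r = r^2 mod 23 = 10^2 = 8
  bit 2 = 0: r = r^2 mod 23 = 8^2 = 18
  bit 3 = 0: r = r^2 mod 23 = 18^2 = 2
  bit 4 = 0: r = r^2 mod 23 = 2^2 = 4
  -> B = 4
s = B^a = 4^9 mod 23  (bits of 9 = 1001)
  bit 0 = 1: r = r^2 * 4 mod 23 = 1^2 * 4 = 1*4 = 4
  bit 1 = 0: r = r^2 mod 23 = 4^2 = 16
  bit 2 = 0: r = r^2 mod 23 = 16^2 = 3
  bit 3 = 1: r = r^2 * 4 mod 23 = 3^2 * 4 = 9*4 = 13
  -> s = B^a = 13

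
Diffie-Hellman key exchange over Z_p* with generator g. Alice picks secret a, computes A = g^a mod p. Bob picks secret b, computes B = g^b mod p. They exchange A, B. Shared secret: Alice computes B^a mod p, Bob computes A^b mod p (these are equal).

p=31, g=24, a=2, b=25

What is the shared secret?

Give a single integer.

A = 24^2 mod 31  (bits of 2 = 10)
  bit 0 = 1: r = r^2 * 24 mod 31 = 1^2 * 24 = 1*24 = 24
  bit 1 = 0: r = r^2 mod 31 = 24^2 = 18
  -> A = 18
B = 24^25 mod 31  (bits of 25 = 11001)
  bit 0 = 1: r = r^2 * 24 mod 31 = 1^2 * 24 = 1*24 = 24
  bit 1 = 1: r = r^2 * 24 mod 31 = 24^2 * 24 = 18*24 = 29
  bit 2 = 0: r = r^2 mod 31 = 29^2 = 4
  bit 3 = 0: r = r^2 mod 31 = 4^2 = 16
  bit 4 = 1: r = r^2 * 24 mod 31 = 16^2 * 24 = 8*24 = 6
  -> B = 6
s = B^a = 6^2 mod 31  (bits of 2 = 10)
  bit 0 = 1: r = r^2 * 6 mod 31 = 1^2 * 6 = 1*6 = 6
  bit 1 = 0: r = r^2 mod 31 = 6^2 = 5
  -> s = B^a = 5

Answer: 5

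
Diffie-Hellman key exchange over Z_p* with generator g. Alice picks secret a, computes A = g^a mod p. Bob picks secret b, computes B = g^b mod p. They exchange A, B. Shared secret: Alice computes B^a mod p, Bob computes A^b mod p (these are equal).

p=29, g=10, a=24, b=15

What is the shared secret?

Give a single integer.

A = 10^24 mod 29  (bits of 24 = 11000)
  bit 0 = 1: r = r^2 * 10 mod 29 = 1^2 * 10 = 1*10 = 10
  bit 1 = 1: r = r^2 * 10 mod 29 = 10^2 * 10 = 13*10 = 14
  bit 2 = 0: r = r^2 mod 29 = 14^2 = 22
  bit 3 = 0: r = r^2 mod 29 = 22^2 = 20
  bit 4 = 0: r = r^2 mod 29 = 20^2 = 23
  -> A = 23
B = 10^15 mod 29  (bits of 15 = 1111)
  bit 0 = 1: r = r^2 * 10 mod 29 = 1^2 * 10 = 1*10 = 10
  bit 1 = 1: r = r^2 * 10 mod 29 = 10^2 * 10 = 13*10 = 14
  bit 2 = 1: r = r^2 * 10 mod 29 = 14^2 * 10 = 22*10 = 17
  bit 3 = 1: r = r^2 * 10 mod 29 = 17^2 * 10 = 28*10 = 19
  -> B = 19
s = B^a = 19^24 mod 29  (bits of 24 = 11000)
  bit 0 = 1: r = r^2 * 19 mod 29 = 1^2 * 19 = 1*19 = 19
  bit 1 = 1: r = r^2 * 19 mod 29 = 19^2 * 19 = 13*19 = 15
  bit 2 = 0: r = r^2 mod 29 = 15^2 = 22
  bit 3 = 0: r = r^2 mod 29 = 22^2 = 20
  bit 4 = 0: r = r^2 mod 29 = 20^2 = 23
  -> s = B^a = 23

Answer: 23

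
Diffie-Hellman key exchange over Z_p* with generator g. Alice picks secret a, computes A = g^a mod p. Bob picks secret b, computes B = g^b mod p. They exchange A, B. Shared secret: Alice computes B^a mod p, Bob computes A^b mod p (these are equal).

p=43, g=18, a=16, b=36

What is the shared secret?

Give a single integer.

Answer: 11

Derivation:
A = 18^16 mod 43  (bits of 16 = 10000)
  bit 0 = 1: r = r^2 * 18 mod 43 = 1^2 * 18 = 1*18 = 18
  bit 1 = 0: r = r^2 mod 43 = 18^2 = 23
  bit 2 = 0: r = r^2 mod 43 = 23^2 = 13
  bit 3 = 0: r = r^2 mod 43 = 13^2 = 40
  bit 4 = 0: r = r^2 mod 43 = 40^2 = 9
  -> A = 9
B = 18^36 mod 43  (bits of 36 = 100100)
  bit 0 = 1: r = r^2 * 18 mod 43 = 1^2 * 18 = 1*18 = 18
  bit 1 = 0: r = r^2 mod 43 = 18^2 = 23
  bit 2 = 0: r = r^2 mod 43 = 23^2 = 13
  bit 3 = 1: r = r^2 * 18 mod 43 = 13^2 * 18 = 40*18 = 32
  bit 4 = 0: r = r^2 mod 43 = 32^2 = 35
  bit 5 = 0: r = r^2 mod 43 = 35^2 = 21
  -> B = 21
s = B^a = 21^16 mod 43  (bits of 16 = 10000)
  bit 0 = 1: r = r^2 * 21 mod 43 = 1^2 * 21 = 1*21 = 21
  bit 1 = 0: r = r^2 mod 43 = 21^2 = 11
  bit 2 = 0: r = r^2 mod 43 = 11^2 = 35
  bit 3 = 0: r = r^2 mod 43 = 35^2 = 21
  bit 4 = 0: r = r^2 mod 43 = 21^2 = 11
  -> s = B^a = 11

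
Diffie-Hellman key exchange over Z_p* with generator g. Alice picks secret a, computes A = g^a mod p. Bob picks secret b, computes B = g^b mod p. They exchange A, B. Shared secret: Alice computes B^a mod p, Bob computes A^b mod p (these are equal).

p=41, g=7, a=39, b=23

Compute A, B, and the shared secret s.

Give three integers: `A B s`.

A = 7^39 mod 41  (bits of 39 = 100111)
  bit 0 = 1: r = r^2 * 7 mod 41 = 1^2 * 7 = 1*7 = 7
  bit 1 = 0: r = r^2 mod 41 = 7^2 = 8
  bit 2 = 0: r = r^2 mod 41 = 8^2 = 23
  bit 3 = 1: r = r^2 * 7 mod 41 = 23^2 * 7 = 37*7 = 13
  bit 4 = 1: r = r^2 * 7 mod 41 = 13^2 * 7 = 5*7 = 35
  bit 5 = 1: r = r^2 * 7 mod 41 = 35^2 * 7 = 36*7 = 6
  -> A = 6
B = 7^23 mod 41  (bits of 23 = 10111)
  bit 0 = 1: r = r^2 * 7 mod 41 = 1^2 * 7 = 1*7 = 7
  bit 1 = 0: r = r^2 mod 41 = 7^2 = 8
  bit 2 = 1: r = r^2 * 7 mod 41 = 8^2 * 7 = 23*7 = 38
  bit 3 = 1: r = r^2 * 7 mod 41 = 38^2 * 7 = 9*7 = 22
  bit 4 = 1: r = r^2 * 7 mod 41 = 22^2 * 7 = 33*7 = 26
  -> B = 26
s = B^a = 26^39 mod 41  (bits of 39 = 100111)
  bit 0 = 1: r = r^2 * 26 mod 41 = 1^2 * 26 = 1*26 = 26
  bit 1 = 0: r = r^2 mod 41 = 26^2 = 20
  bit 2 = 0: r = r^2 mod 41 = 20^2 = 31
  bit 3 = 1: r = r^2 * 26 mod 41 = 31^2 * 26 = 18*26 = 17
  bit 4 = 1: r = r^2 * 26 mod 41 = 17^2 * 26 = 2*26 = 11
  bit 5 = 1: r = r^2 * 26 mod 41 = 11^2 * 26 = 39*26 = 30
  -> s = B^a = 30

Answer: 6 26 30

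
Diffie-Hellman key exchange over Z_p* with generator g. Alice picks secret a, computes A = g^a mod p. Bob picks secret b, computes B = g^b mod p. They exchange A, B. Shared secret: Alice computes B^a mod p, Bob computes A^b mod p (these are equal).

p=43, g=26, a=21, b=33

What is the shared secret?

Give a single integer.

A = 26^21 mod 43  (bits of 21 = 10101)
  bit 0 = 1: r = r^2 * 26 mod 43 = 1^2 * 26 = 1*26 = 26
  bit 1 = 0: r = r^2 mod 43 = 26^2 = 31
  bit 2 = 1: r = r^2 * 26 mod 43 = 31^2 * 26 = 15*26 = 3
  bit 3 = 0: r = r^2 mod 43 = 3^2 = 9
  bit 4 = 1: r = r^2 * 26 mod 43 = 9^2 * 26 = 38*26 = 42
  -> A = 42
B = 26^33 mod 43  (bits of 33 = 100001)
  bit 0 = 1: r = r^2 * 26 mod 43 = 1^2 * 26 = 1*26 = 26
  bit 1 = 0: r = r^2 mod 43 = 26^2 = 31
  bit 2 = 0: r = r^2 mod 43 = 31^2 = 15
  bit 3 = 0: r = r^2 mod 43 = 15^2 = 10
  bit 4 = 0: r = r^2 mod 43 = 10^2 = 14
  bit 5 = 1: r = r^2 * 26 mod 43 = 14^2 * 26 = 24*26 = 22
  -> B = 22
s = B^a = 22^21 mod 43  (bits of 21 = 10101)
  bit 0 = 1: r = r^2 * 22 mod 43 = 1^2 * 22 = 1*22 = 22
  bit 1 = 0: r = r^2 mod 43 = 22^2 = 11
  bit 2 = 1: r = r^2 * 22 mod 43 = 11^2 * 22 = 35*22 = 39
  bit 3 = 0: r = r^2 mod 43 = 39^2 = 16
  bit 4 = 1: r = r^2 * 22 mod 43 = 16^2 * 22 = 41*22 = 42
  -> s = B^a = 42

Answer: 42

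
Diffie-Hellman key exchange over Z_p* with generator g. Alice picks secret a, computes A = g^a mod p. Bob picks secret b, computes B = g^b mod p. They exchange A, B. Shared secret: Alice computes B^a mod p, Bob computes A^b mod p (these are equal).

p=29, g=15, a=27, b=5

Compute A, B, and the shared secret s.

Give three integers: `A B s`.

Answer: 2 10 3

Derivation:
A = 15^27 mod 29  (bits of 27 = 11011)
  bit 0 = 1: r = r^2 * 15 mod 29 = 1^2 * 15 = 1*15 = 15
  bit 1 = 1: r = r^2 * 15 mod 29 = 15^2 * 15 = 22*15 = 11
  bit 2 = 0: r = r^2 mod 29 = 11^2 = 5
  bit 3 = 1: r = r^2 * 15 mod 29 = 5^2 * 15 = 25*15 = 27
  bit 4 = 1: r = r^2 * 15 mod 29 = 27^2 * 15 = 4*15 = 2
  -> A = 2
B = 15^5 mod 29  (bits of 5 = 101)
  bit 0 = 1: r = r^2 * 15 mod 29 = 1^2 * 15 = 1*15 = 15
  bit 1 = 0: r = r^2 mod 29 = 15^2 = 22
  bit 2 = 1: r = r^2 * 15 mod 29 = 22^2 * 15 = 20*15 = 10
  -> B = 10
s = B^a = 10^27 mod 29  (bits of 27 = 11011)
  bit 0 = 1: r = r^2 * 10 mod 29 = 1^2 * 10 = 1*10 = 10
  bit 1 = 1: r = r^2 * 10 mod 29 = 10^2 * 10 = 13*10 = 14
  bit 2 = 0: r = r^2 mod 29 = 14^2 = 22
  bit 3 = 1: r = r^2 * 10 mod 29 = 22^2 * 10 = 20*10 = 26
  bit 4 = 1: r = r^2 * 10 mod 29 = 26^2 * 10 = 9*10 = 3
  -> s = B^a = 3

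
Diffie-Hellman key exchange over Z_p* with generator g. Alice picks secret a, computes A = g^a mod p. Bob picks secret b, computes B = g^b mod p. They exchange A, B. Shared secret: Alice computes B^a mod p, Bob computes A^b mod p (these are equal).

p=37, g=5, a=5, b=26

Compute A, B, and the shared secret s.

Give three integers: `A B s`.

A = 5^5 mod 37  (bits of 5 = 101)
  bit 0 = 1: r = r^2 * 5 mod 37 = 1^2 * 5 = 1*5 = 5
  bit 1 = 0: r = r^2 mod 37 = 5^2 = 25
  bit 2 = 1: r = r^2 * 5 mod 37 = 25^2 * 5 = 33*5 = 17
  -> A = 17
B = 5^26 mod 37  (bits of 26 = 11010)
  bit 0 = 1: r = r^2 * 5 mod 37 = 1^2 * 5 = 1*5 = 5
  bit 1 = 1: r = r^2 * 5 mod 37 = 5^2 * 5 = 25*5 = 14
  bit 2 = 0: r = r^2 mod 37 = 14^2 = 11
  bit 3 = 1: r = r^2 * 5 mod 37 = 11^2 * 5 = 10*5 = 13
  bit 4 = 0: r = r^2 mod 37 = 13^2 = 21
  -> B = 21
s = B^a = 21^5 mod 37  (bits of 5 = 101)
  bit 0 = 1: r = r^2 * 21 mod 37 = 1^2 * 21 = 1*21 = 21
  bit 1 = 0: r = r^2 mod 37 = 21^2 = 34
  bit 2 = 1: r = r^2 * 21 mod 37 = 34^2 * 21 = 9*21 = 4
  -> s = B^a = 4

Answer: 17 21 4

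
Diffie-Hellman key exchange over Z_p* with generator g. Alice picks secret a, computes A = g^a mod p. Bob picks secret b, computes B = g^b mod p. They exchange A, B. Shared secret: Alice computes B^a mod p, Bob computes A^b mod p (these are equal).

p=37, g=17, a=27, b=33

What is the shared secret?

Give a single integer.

Answer: 31

Derivation:
A = 17^27 mod 37  (bits of 27 = 11011)
  bit 0 = 1: r = r^2 * 17 mod 37 = 1^2 * 17 = 1*17 = 17
  bit 1 = 1: r = r^2 * 17 mod 37 = 17^2 * 17 = 30*17 = 29
  bit 2 = 0: r = r^2 mod 37 = 29^2 = 27
  bit 3 = 1: r = r^2 * 17 mod 37 = 27^2 * 17 = 26*17 = 35
  bit 4 = 1: r = r^2 * 17 mod 37 = 35^2 * 17 = 4*17 = 31
  -> A = 31
B = 17^33 mod 37  (bits of 33 = 100001)
  bit 0 = 1: r = r^2 * 17 mod 37 = 1^2 * 17 = 1*17 = 17
  bit 1 = 0: r = r^2 mod 37 = 17^2 = 30
  bit 2 = 0: r = r^2 mod 37 = 30^2 = 12
  bit 3 = 0: r = r^2 mod 37 = 12^2 = 33
  bit 4 = 0: r = r^2 mod 37 = 33^2 = 16
  bit 5 = 1: r = r^2 * 17 mod 37 = 16^2 * 17 = 34*17 = 23
  -> B = 23
s = B^a = 23^27 mod 37  (bits of 27 = 11011)
  bit 0 = 1: r = r^2 * 23 mod 37 = 1^2 * 23 = 1*23 = 23
  bit 1 = 1: r = r^2 * 23 mod 37 = 23^2 * 23 = 11*23 = 31
  bit 2 = 0: r = r^2 mod 37 = 31^2 = 36
  bit 3 = 1: r = r^2 * 23 mod 37 = 36^2 * 23 = 1*23 = 23
  bit 4 = 1: r = r^2 * 23 mod 37 = 23^2 * 23 = 11*23 = 31
  -> s = B^a = 31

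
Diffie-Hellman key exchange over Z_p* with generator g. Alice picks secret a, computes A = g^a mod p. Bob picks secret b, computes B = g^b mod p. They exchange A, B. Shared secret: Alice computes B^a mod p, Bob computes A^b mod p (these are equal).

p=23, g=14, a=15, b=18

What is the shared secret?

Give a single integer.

A = 14^15 mod 23  (bits of 15 = 1111)
  bit 0 = 1: r = r^2 * 14 mod 23 = 1^2 * 14 = 1*14 = 14
  bit 1 = 1: r = r^2 * 14 mod 23 = 14^2 * 14 = 12*14 = 7
  bit 2 = 1: r = r^2 * 14 mod 23 = 7^2 * 14 = 3*14 = 19
  bit 3 = 1: r = r^2 * 14 mod 23 = 19^2 * 14 = 16*14 = 17
  -> A = 17
B = 14^18 mod 23  (bits of 18 = 10010)
  bit 0 = 1: r = r^2 * 14 mod 23 = 1^2 * 14 = 1*14 = 14
  bit 1 = 0: r = r^2 mod 23 = 14^2 = 12
  bit 2 = 0: r = r^2 mod 23 = 12^2 = 6
  bit 3 = 1: r = r^2 * 14 mod 23 = 6^2 * 14 = 13*14 = 21
  bit 4 = 0: r = r^2 mod 23 = 21^2 = 4
  -> B = 4
s = B^a = 4^15 mod 23  (bits of 15 = 1111)
  bit 0 = 1: r = r^2 * 4 mod 23 = 1^2 * 4 = 1*4 = 4
  bit 1 = 1: r = r^2 * 4 mod 23 = 4^2 * 4 = 16*4 = 18
  bit 2 = 1: r = r^2 * 4 mod 23 = 18^2 * 4 = 2*4 = 8
  bit 3 = 1: r = r^2 * 4 mod 23 = 8^2 * 4 = 18*4 = 3
  -> s = B^a = 3

Answer: 3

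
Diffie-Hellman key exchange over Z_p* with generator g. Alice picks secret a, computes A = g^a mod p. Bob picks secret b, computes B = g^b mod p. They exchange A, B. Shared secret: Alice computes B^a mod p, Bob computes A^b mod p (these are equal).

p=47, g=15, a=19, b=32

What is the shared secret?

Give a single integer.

Answer: 16

Derivation:
A = 15^19 mod 47  (bits of 19 = 10011)
  bit 0 = 1: r = r^2 * 15 mod 47 = 1^2 * 15 = 1*15 = 15
  bit 1 = 0: r = r^2 mod 47 = 15^2 = 37
  bit 2 = 0: r = r^2 mod 47 = 37^2 = 6
  bit 3 = 1: r = r^2 * 15 mod 47 = 6^2 * 15 = 36*15 = 23
  bit 4 = 1: r = r^2 * 15 mod 47 = 23^2 * 15 = 12*15 = 39
  -> A = 39
B = 15^32 mod 47  (bits of 32 = 100000)
  bit 0 = 1: r = r^2 * 15 mod 47 = 1^2 * 15 = 1*15 = 15
  bit 1 = 0: r = r^2 mod 47 = 15^2 = 37
  bit 2 = 0: r = r^2 mod 47 = 37^2 = 6
  bit 3 = 0: r = r^2 mod 47 = 6^2 = 36
  bit 4 = 0: r = r^2 mod 47 = 36^2 = 27
  bit 5 = 0: r = r^2 mod 47 = 27^2 = 24
  -> B = 24
s = B^a = 24^19 mod 47  (bits of 19 = 10011)
  bit 0 = 1: r = r^2 * 24 mod 47 = 1^2 * 24 = 1*24 = 24
  bit 1 = 0: r = r^2 mod 47 = 24^2 = 12
  bit 2 = 0: r = r^2 mod 47 = 12^2 = 3
  bit 3 = 1: r = r^2 * 24 mod 47 = 3^2 * 24 = 9*24 = 28
  bit 4 = 1: r = r^2 * 24 mod 47 = 28^2 * 24 = 32*24 = 16
  -> s = B^a = 16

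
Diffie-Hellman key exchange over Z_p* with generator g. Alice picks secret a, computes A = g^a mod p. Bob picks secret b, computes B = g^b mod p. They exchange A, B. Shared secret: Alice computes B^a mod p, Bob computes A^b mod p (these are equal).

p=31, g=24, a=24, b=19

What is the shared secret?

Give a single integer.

A = 24^24 mod 31  (bits of 24 = 11000)
  bit 0 = 1: r = r^2 * 24 mod 31 = 1^2 * 24 = 1*24 = 24
  bit 1 = 1: r = r^2 * 24 mod 31 = 24^2 * 24 = 18*24 = 29
  bit 2 = 0: r = r^2 mod 31 = 29^2 = 4
  bit 3 = 0: r = r^2 mod 31 = 4^2 = 16
  bit 4 = 0: r = r^2 mod 31 = 16^2 = 8
  -> A = 8
B = 24^19 mod 31  (bits of 19 = 10011)
  bit 0 = 1: r = r^2 * 24 mod 31 = 1^2 * 24 = 1*24 = 24
  bit 1 = 0: r = r^2 mod 31 = 24^2 = 18
  bit 2 = 0: r = r^2 mod 31 = 18^2 = 14
  bit 3 = 1: r = r^2 * 24 mod 31 = 14^2 * 24 = 10*24 = 23
  bit 4 = 1: r = r^2 * 24 mod 31 = 23^2 * 24 = 2*24 = 17
  -> B = 17
s = B^a = 17^24 mod 31  (bits of 24 = 11000)
  bit 0 = 1: r = r^2 * 17 mod 31 = 1^2 * 17 = 1*17 = 17
  bit 1 = 1: r = r^2 * 17 mod 31 = 17^2 * 17 = 10*17 = 15
  bit 2 = 0: r = r^2 mod 31 = 15^2 = 8
  bit 3 = 0: r = r^2 mod 31 = 8^2 = 2
  bit 4 = 0: r = r^2 mod 31 = 2^2 = 4
  -> s = B^a = 4

Answer: 4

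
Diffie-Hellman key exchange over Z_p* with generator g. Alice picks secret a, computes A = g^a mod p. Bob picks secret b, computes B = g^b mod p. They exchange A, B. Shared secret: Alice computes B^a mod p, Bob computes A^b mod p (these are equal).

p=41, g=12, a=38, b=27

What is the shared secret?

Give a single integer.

A = 12^38 mod 41  (bits of 38 = 100110)
  bit 0 = 1: r = r^2 * 12 mod 41 = 1^2 * 12 = 1*12 = 12
  bit 1 = 0: r = r^2 mod 41 = 12^2 = 21
  bit 2 = 0: r = r^2 mod 41 = 21^2 = 31
  bit 3 = 1: r = r^2 * 12 mod 41 = 31^2 * 12 = 18*12 = 11
  bit 4 = 1: r = r^2 * 12 mod 41 = 11^2 * 12 = 39*12 = 17
  bit 5 = 0: r = r^2 mod 41 = 17^2 = 2
  -> A = 2
B = 12^27 mod 41  (bits of 27 = 11011)
  bit 0 = 1: r = r^2 * 12 mod 41 = 1^2 * 12 = 1*12 = 12
  bit 1 = 1: r = r^2 * 12 mod 41 = 12^2 * 12 = 21*12 = 6
  bit 2 = 0: r = r^2 mod 41 = 6^2 = 36
  bit 3 = 1: r = r^2 * 12 mod 41 = 36^2 * 12 = 25*12 = 13
  bit 4 = 1: r = r^2 * 12 mod 41 = 13^2 * 12 = 5*12 = 19
  -> B = 19
s = B^a = 19^38 mod 41  (bits of 38 = 100110)
  bit 0 = 1: r = r^2 * 19 mod 41 = 1^2 * 19 = 1*19 = 19
  bit 1 = 0: r = r^2 mod 41 = 19^2 = 33
  bit 2 = 0: r = r^2 mod 41 = 33^2 = 23
  bit 3 = 1: r = r^2 * 19 mod 41 = 23^2 * 19 = 37*19 = 6
  bit 4 = 1: r = r^2 * 19 mod 41 = 6^2 * 19 = 36*19 = 28
  bit 5 = 0: r = r^2 mod 41 = 28^2 = 5
  -> s = B^a = 5

Answer: 5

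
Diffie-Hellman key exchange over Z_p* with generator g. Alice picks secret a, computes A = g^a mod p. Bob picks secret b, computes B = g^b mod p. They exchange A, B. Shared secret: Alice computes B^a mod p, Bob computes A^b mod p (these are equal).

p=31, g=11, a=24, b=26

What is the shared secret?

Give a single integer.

Answer: 8

Derivation:
A = 11^24 mod 31  (bits of 24 = 11000)
  bit 0 = 1: r = r^2 * 11 mod 31 = 1^2 * 11 = 1*11 = 11
  bit 1 = 1: r = r^2 * 11 mod 31 = 11^2 * 11 = 28*11 = 29
  bit 2 = 0: r = r^2 mod 31 = 29^2 = 4
  bit 3 = 0: r = r^2 mod 31 = 4^2 = 16
  bit 4 = 0: r = r^2 mod 31 = 16^2 = 8
  -> A = 8
B = 11^26 mod 31  (bits of 26 = 11010)
  bit 0 = 1: r = r^2 * 11 mod 31 = 1^2 * 11 = 1*11 = 11
  bit 1 = 1: r = r^2 * 11 mod 31 = 11^2 * 11 = 28*11 = 29
  bit 2 = 0: r = r^2 mod 31 = 29^2 = 4
  bit 3 = 1: r = r^2 * 11 mod 31 = 4^2 * 11 = 16*11 = 21
  bit 4 = 0: r = r^2 mod 31 = 21^2 = 7
  -> B = 7
s = B^a = 7^24 mod 31  (bits of 24 = 11000)
  bit 0 = 1: r = r^2 * 7 mod 31 = 1^2 * 7 = 1*7 = 7
  bit 1 = 1: r = r^2 * 7 mod 31 = 7^2 * 7 = 18*7 = 2
  bit 2 = 0: r = r^2 mod 31 = 2^2 = 4
  bit 3 = 0: r = r^2 mod 31 = 4^2 = 16
  bit 4 = 0: r = r^2 mod 31 = 16^2 = 8
  -> s = B^a = 8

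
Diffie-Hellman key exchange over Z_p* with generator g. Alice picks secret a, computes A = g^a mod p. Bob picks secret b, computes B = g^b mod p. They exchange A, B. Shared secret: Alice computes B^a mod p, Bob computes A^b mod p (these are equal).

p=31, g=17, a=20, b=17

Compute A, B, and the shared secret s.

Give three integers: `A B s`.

A = 17^20 mod 31  (bits of 20 = 10100)
  bit 0 = 1: r = r^2 * 17 mod 31 = 1^2 * 17 = 1*17 = 17
  bit 1 = 0: r = r^2 mod 31 = 17^2 = 10
  bit 2 = 1: r = r^2 * 17 mod 31 = 10^2 * 17 = 7*17 = 26
  bit 3 = 0: r = r^2 mod 31 = 26^2 = 25
  bit 4 = 0: r = r^2 mod 31 = 25^2 = 5
  -> A = 5
B = 17^17 mod 31  (bits of 17 = 10001)
  bit 0 = 1: r = r^2 * 17 mod 31 = 1^2 * 17 = 1*17 = 17
  bit 1 = 0: r = r^2 mod 31 = 17^2 = 10
  bit 2 = 0: r = r^2 mod 31 = 10^2 = 7
  bit 3 = 0: r = r^2 mod 31 = 7^2 = 18
  bit 4 = 1: r = r^2 * 17 mod 31 = 18^2 * 17 = 14*17 = 21
  -> B = 21
s = B^a = 21^20 mod 31  (bits of 20 = 10100)
  bit 0 = 1: r = r^2 * 21 mod 31 = 1^2 * 21 = 1*21 = 21
  bit 1 = 0: r = r^2 mod 31 = 21^2 = 7
  bit 2 = 1: r = r^2 * 21 mod 31 = 7^2 * 21 = 18*21 = 6
  bit 3 = 0: r = r^2 mod 31 = 6^2 = 5
  bit 4 = 0: r = r^2 mod 31 = 5^2 = 25
  -> s = B^a = 25

Answer: 5 21 25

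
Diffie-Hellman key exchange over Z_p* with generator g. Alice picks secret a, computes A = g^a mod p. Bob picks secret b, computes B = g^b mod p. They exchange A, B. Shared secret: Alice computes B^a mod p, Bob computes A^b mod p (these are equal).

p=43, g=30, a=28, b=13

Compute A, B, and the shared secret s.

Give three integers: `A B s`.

A = 30^28 mod 43  (bits of 28 = 11100)
  bit 0 = 1: r = r^2 * 30 mod 43 = 1^2 * 30 = 1*30 = 30
  bit 1 = 1: r = r^2 * 30 mod 43 = 30^2 * 30 = 40*30 = 39
  bit 2 = 1: r = r^2 * 30 mod 43 = 39^2 * 30 = 16*30 = 7
  bit 3 = 0: r = r^2 mod 43 = 7^2 = 6
  bit 4 = 0: r = r^2 mod 43 = 6^2 = 36
  -> A = 36
B = 30^13 mod 43  (bits of 13 = 1101)
  bit 0 = 1: r = r^2 * 30 mod 43 = 1^2 * 30 = 1*30 = 30
  bit 1 = 1: r = r^2 * 30 mod 43 = 30^2 * 30 = 40*30 = 39
  bit 2 = 0: r = r^2 mod 43 = 39^2 = 16
  bit 3 = 1: r = r^2 * 30 mod 43 = 16^2 * 30 = 41*30 = 26
  -> B = 26
s = B^a = 26^28 mod 43  (bits of 28 = 11100)
  bit 0 = 1: r = r^2 * 26 mod 43 = 1^2 * 26 = 1*26 = 26
  bit 1 = 1: r = r^2 * 26 mod 43 = 26^2 * 26 = 31*26 = 32
  bit 2 = 1: r = r^2 * 26 mod 43 = 32^2 * 26 = 35*26 = 7
  bit 3 = 0: r = r^2 mod 43 = 7^2 = 6
  bit 4 = 0: r = r^2 mod 43 = 6^2 = 36
  -> s = B^a = 36

Answer: 36 26 36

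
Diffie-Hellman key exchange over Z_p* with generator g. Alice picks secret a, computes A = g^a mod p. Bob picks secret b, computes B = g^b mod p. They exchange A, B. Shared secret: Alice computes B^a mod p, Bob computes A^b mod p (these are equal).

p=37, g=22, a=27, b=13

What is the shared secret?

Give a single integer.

Answer: 31

Derivation:
A = 22^27 mod 37  (bits of 27 = 11011)
  bit 0 = 1: r = r^2 * 22 mod 37 = 1^2 * 22 = 1*22 = 22
  bit 1 = 1: r = r^2 * 22 mod 37 = 22^2 * 22 = 3*22 = 29
  bit 2 = 0: r = r^2 mod 37 = 29^2 = 27
  bit 3 = 1: r = r^2 * 22 mod 37 = 27^2 * 22 = 26*22 = 17
  bit 4 = 1: r = r^2 * 22 mod 37 = 17^2 * 22 = 30*22 = 31
  -> A = 31
B = 22^13 mod 37  (bits of 13 = 1101)
  bit 0 = 1: r = r^2 * 22 mod 37 = 1^2 * 22 = 1*22 = 22
  bit 1 = 1: r = r^2 * 22 mod 37 = 22^2 * 22 = 3*22 = 29
  bit 2 = 0: r = r^2 mod 37 = 29^2 = 27
  bit 3 = 1: r = r^2 * 22 mod 37 = 27^2 * 22 = 26*22 = 17
  -> B = 17
s = B^a = 17^27 mod 37  (bits of 27 = 11011)
  bit 0 = 1: r = r^2 * 17 mod 37 = 1^2 * 17 = 1*17 = 17
  bit 1 = 1: r = r^2 * 17 mod 37 = 17^2 * 17 = 30*17 = 29
  bit 2 = 0: r = r^2 mod 37 = 29^2 = 27
  bit 3 = 1: r = r^2 * 17 mod 37 = 27^2 * 17 = 26*17 = 35
  bit 4 = 1: r = r^2 * 17 mod 37 = 35^2 * 17 = 4*17 = 31
  -> s = B^a = 31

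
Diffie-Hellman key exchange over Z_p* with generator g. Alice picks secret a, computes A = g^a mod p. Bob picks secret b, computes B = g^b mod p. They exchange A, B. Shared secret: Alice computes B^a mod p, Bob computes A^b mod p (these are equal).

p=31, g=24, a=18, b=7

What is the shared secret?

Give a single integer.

Answer: 4

Derivation:
A = 24^18 mod 31  (bits of 18 = 10010)
  bit 0 = 1: r = r^2 * 24 mod 31 = 1^2 * 24 = 1*24 = 24
  bit 1 = 0: r = r^2 mod 31 = 24^2 = 18
  bit 2 = 0: r = r^2 mod 31 = 18^2 = 14
  bit 3 = 1: r = r^2 * 24 mod 31 = 14^2 * 24 = 10*24 = 23
  bit 4 = 0: r = r^2 mod 31 = 23^2 = 2
  -> A = 2
B = 24^7 mod 31  (bits of 7 = 111)
  bit 0 = 1: r = r^2 * 24 mod 31 = 1^2 * 24 = 1*24 = 24
  bit 1 = 1: r = r^2 * 24 mod 31 = 24^2 * 24 = 18*24 = 29
  bit 2 = 1: r = r^2 * 24 mod 31 = 29^2 * 24 = 4*24 = 3
  -> B = 3
s = B^a = 3^18 mod 31  (bits of 18 = 10010)
  bit 0 = 1: r = r^2 * 3 mod 31 = 1^2 * 3 = 1*3 = 3
  bit 1 = 0: r = r^2 mod 31 = 3^2 = 9
  bit 2 = 0: r = r^2 mod 31 = 9^2 = 19
  bit 3 = 1: r = r^2 * 3 mod 31 = 19^2 * 3 = 20*3 = 29
  bit 4 = 0: r = r^2 mod 31 = 29^2 = 4
  -> s = B^a = 4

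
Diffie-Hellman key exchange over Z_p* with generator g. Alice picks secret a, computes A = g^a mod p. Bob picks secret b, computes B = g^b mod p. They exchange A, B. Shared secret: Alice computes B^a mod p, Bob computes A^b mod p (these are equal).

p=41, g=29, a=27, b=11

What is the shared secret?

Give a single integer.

A = 29^27 mod 41  (bits of 27 = 11011)
  bit 0 = 1: r = r^2 * 29 mod 41 = 1^2 * 29 = 1*29 = 29
  bit 1 = 1: r = r^2 * 29 mod 41 = 29^2 * 29 = 21*29 = 35
  bit 2 = 0: r = r^2 mod 41 = 35^2 = 36
  bit 3 = 1: r = r^2 * 29 mod 41 = 36^2 * 29 = 25*29 = 28
  bit 4 = 1: r = r^2 * 29 mod 41 = 28^2 * 29 = 5*29 = 22
  -> A = 22
B = 29^11 mod 41  (bits of 11 = 1011)
  bit 0 = 1: r = r^2 * 29 mod 41 = 1^2 * 29 = 1*29 = 29
  bit 1 = 0: r = r^2 mod 41 = 29^2 = 21
  bit 2 = 1: r = r^2 * 29 mod 41 = 21^2 * 29 = 31*29 = 38
  bit 3 = 1: r = r^2 * 29 mod 41 = 38^2 * 29 = 9*29 = 15
  -> B = 15
s = B^a = 15^27 mod 41  (bits of 27 = 11011)
  bit 0 = 1: r = r^2 * 15 mod 41 = 1^2 * 15 = 1*15 = 15
  bit 1 = 1: r = r^2 * 15 mod 41 = 15^2 * 15 = 20*15 = 13
  bit 2 = 0: r = r^2 mod 41 = 13^2 = 5
  bit 3 = 1: r = r^2 * 15 mod 41 = 5^2 * 15 = 25*15 = 6
  bit 4 = 1: r = r^2 * 15 mod 41 = 6^2 * 15 = 36*15 = 7
  -> s = B^a = 7

Answer: 7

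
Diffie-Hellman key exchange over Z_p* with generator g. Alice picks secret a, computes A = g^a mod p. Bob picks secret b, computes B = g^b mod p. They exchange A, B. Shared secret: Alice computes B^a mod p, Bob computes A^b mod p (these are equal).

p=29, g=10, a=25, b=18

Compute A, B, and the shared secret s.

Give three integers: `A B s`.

Answer: 27 5 13

Derivation:
A = 10^25 mod 29  (bits of 25 = 11001)
  bit 0 = 1: r = r^2 * 10 mod 29 = 1^2 * 10 = 1*10 = 10
  bit 1 = 1: r = r^2 * 10 mod 29 = 10^2 * 10 = 13*10 = 14
  bit 2 = 0: r = r^2 mod 29 = 14^2 = 22
  bit 3 = 0: r = r^2 mod 29 = 22^2 = 20
  bit 4 = 1: r = r^2 * 10 mod 29 = 20^2 * 10 = 23*10 = 27
  -> A = 27
B = 10^18 mod 29  (bits of 18 = 10010)
  bit 0 = 1: r = r^2 * 10 mod 29 = 1^2 * 10 = 1*10 = 10
  bit 1 = 0: r = r^2 mod 29 = 10^2 = 13
  bit 2 = 0: r = r^2 mod 29 = 13^2 = 24
  bit 3 = 1: r = r^2 * 10 mod 29 = 24^2 * 10 = 25*10 = 18
  bit 4 = 0: r = r^2 mod 29 = 18^2 = 5
  -> B = 5
s = B^a = 5^25 mod 29  (bits of 25 = 11001)
  bit 0 = 1: r = r^2 * 5 mod 29 = 1^2 * 5 = 1*5 = 5
  bit 1 = 1: r = r^2 * 5 mod 29 = 5^2 * 5 = 25*5 = 9
  bit 2 = 0: r = r^2 mod 29 = 9^2 = 23
  bit 3 = 0: r = r^2 mod 29 = 23^2 = 7
  bit 4 = 1: r = r^2 * 5 mod 29 = 7^2 * 5 = 20*5 = 13
  -> s = B^a = 13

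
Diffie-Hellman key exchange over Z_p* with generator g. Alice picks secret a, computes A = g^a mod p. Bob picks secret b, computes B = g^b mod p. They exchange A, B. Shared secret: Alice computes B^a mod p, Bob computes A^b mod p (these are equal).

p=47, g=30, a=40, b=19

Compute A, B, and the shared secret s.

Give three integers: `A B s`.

Answer: 37 23 17

Derivation:
A = 30^40 mod 47  (bits of 40 = 101000)
  bit 0 = 1: r = r^2 * 30 mod 47 = 1^2 * 30 = 1*30 = 30
  bit 1 = 0: r = r^2 mod 47 = 30^2 = 7
  bit 2 = 1: r = r^2 * 30 mod 47 = 7^2 * 30 = 2*30 = 13
  bit 3 = 0: r = r^2 mod 47 = 13^2 = 28
  bit 4 = 0: r = r^2 mod 47 = 28^2 = 32
  bit 5 = 0: r = r^2 mod 47 = 32^2 = 37
  -> A = 37
B = 30^19 mod 47  (bits of 19 = 10011)
  bit 0 = 1: r = r^2 * 30 mod 47 = 1^2 * 30 = 1*30 = 30
  bit 1 = 0: r = r^2 mod 47 = 30^2 = 7
  bit 2 = 0: r = r^2 mod 47 = 7^2 = 2
  bit 3 = 1: r = r^2 * 30 mod 47 = 2^2 * 30 = 4*30 = 26
  bit 4 = 1: r = r^2 * 30 mod 47 = 26^2 * 30 = 18*30 = 23
  -> B = 23
s = B^a = 23^40 mod 47  (bits of 40 = 101000)
  bit 0 = 1: r = r^2 * 23 mod 47 = 1^2 * 23 = 1*23 = 23
  bit 1 = 0: r = r^2 mod 47 = 23^2 = 12
  bit 2 = 1: r = r^2 * 23 mod 47 = 12^2 * 23 = 3*23 = 22
  bit 3 = 0: r = r^2 mod 47 = 22^2 = 14
  bit 4 = 0: r = r^2 mod 47 = 14^2 = 8
  bit 5 = 0: r = r^2 mod 47 = 8^2 = 17
  -> s = B^a = 17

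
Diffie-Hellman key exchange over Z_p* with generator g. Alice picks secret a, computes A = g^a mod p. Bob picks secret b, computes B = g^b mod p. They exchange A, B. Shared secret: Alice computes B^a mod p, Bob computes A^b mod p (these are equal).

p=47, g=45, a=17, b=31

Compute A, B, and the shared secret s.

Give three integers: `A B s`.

Answer: 11 26 35

Derivation:
A = 45^17 mod 47  (bits of 17 = 10001)
  bit 0 = 1: r = r^2 * 45 mod 47 = 1^2 * 45 = 1*45 = 45
  bit 1 = 0: r = r^2 mod 47 = 45^2 = 4
  bit 2 = 0: r = r^2 mod 47 = 4^2 = 16
  bit 3 = 0: r = r^2 mod 47 = 16^2 = 21
  bit 4 = 1: r = r^2 * 45 mod 47 = 21^2 * 45 = 18*45 = 11
  -> A = 11
B = 45^31 mod 47  (bits of 31 = 11111)
  bit 0 = 1: r = r^2 * 45 mod 47 = 1^2 * 45 = 1*45 = 45
  bit 1 = 1: r = r^2 * 45 mod 47 = 45^2 * 45 = 4*45 = 39
  bit 2 = 1: r = r^2 * 45 mod 47 = 39^2 * 45 = 17*45 = 13
  bit 3 = 1: r = r^2 * 45 mod 47 = 13^2 * 45 = 28*45 = 38
  bit 4 = 1: r = r^2 * 45 mod 47 = 38^2 * 45 = 34*45 = 26
  -> B = 26
s = B^a = 26^17 mod 47  (bits of 17 = 10001)
  bit 0 = 1: r = r^2 * 26 mod 47 = 1^2 * 26 = 1*26 = 26
  bit 1 = 0: r = r^2 mod 47 = 26^2 = 18
  bit 2 = 0: r = r^2 mod 47 = 18^2 = 42
  bit 3 = 0: r = r^2 mod 47 = 42^2 = 25
  bit 4 = 1: r = r^2 * 26 mod 47 = 25^2 * 26 = 14*26 = 35
  -> s = B^a = 35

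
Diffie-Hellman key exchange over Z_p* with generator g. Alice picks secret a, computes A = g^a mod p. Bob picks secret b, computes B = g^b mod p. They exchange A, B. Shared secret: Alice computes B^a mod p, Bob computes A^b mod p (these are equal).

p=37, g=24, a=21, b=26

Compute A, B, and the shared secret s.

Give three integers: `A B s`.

A = 24^21 mod 37  (bits of 21 = 10101)
  bit 0 = 1: r = r^2 * 24 mod 37 = 1^2 * 24 = 1*24 = 24
  bit 1 = 0: r = r^2 mod 37 = 24^2 = 21
  bit 2 = 1: r = r^2 * 24 mod 37 = 21^2 * 24 = 34*24 = 2
  bit 3 = 0: r = r^2 mod 37 = 2^2 = 4
  bit 4 = 1: r = r^2 * 24 mod 37 = 4^2 * 24 = 16*24 = 14
  -> A = 14
B = 24^26 mod 37  (bits of 26 = 11010)
  bit 0 = 1: r = r^2 * 24 mod 37 = 1^2 * 24 = 1*24 = 24
  bit 1 = 1: r = r^2 * 24 mod 37 = 24^2 * 24 = 21*24 = 23
  bit 2 = 0: r = r^2 mod 37 = 23^2 = 11
  bit 3 = 1: r = r^2 * 24 mod 37 = 11^2 * 24 = 10*24 = 18
  bit 4 = 0: r = r^2 mod 37 = 18^2 = 28
  -> B = 28
s = B^a = 28^21 mod 37  (bits of 21 = 10101)
  bit 0 = 1: r = r^2 * 28 mod 37 = 1^2 * 28 = 1*28 = 28
  bit 1 = 0: r = r^2 mod 37 = 28^2 = 7
  bit 2 = 1: r = r^2 * 28 mod 37 = 7^2 * 28 = 12*28 = 3
  bit 3 = 0: r = r^2 mod 37 = 3^2 = 9
  bit 4 = 1: r = r^2 * 28 mod 37 = 9^2 * 28 = 7*28 = 11
  -> s = B^a = 11

Answer: 14 28 11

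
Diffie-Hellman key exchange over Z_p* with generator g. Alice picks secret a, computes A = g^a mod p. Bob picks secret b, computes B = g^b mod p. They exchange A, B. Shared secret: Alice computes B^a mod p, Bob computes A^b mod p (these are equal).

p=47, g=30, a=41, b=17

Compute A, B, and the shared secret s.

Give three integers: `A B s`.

A = 30^41 mod 47  (bits of 41 = 101001)
  bit 0 = 1: r = r^2 * 30 mod 47 = 1^2 * 30 = 1*30 = 30
  bit 1 = 0: r = r^2 mod 47 = 30^2 = 7
  bit 2 = 1: r = r^2 * 30 mod 47 = 7^2 * 30 = 2*30 = 13
  bit 3 = 0: r = r^2 mod 47 = 13^2 = 28
  bit 4 = 0: r = r^2 mod 47 = 28^2 = 32
  bit 5 = 1: r = r^2 * 30 mod 47 = 32^2 * 30 = 37*30 = 29
  -> A = 29
B = 30^17 mod 47  (bits of 17 = 10001)
  bit 0 = 1: r = r^2 * 30 mod 47 = 1^2 * 30 = 1*30 = 30
  bit 1 = 0: r = r^2 mod 47 = 30^2 = 7
  bit 2 = 0: r = r^2 mod 47 = 7^2 = 2
  bit 3 = 0: r = r^2 mod 47 = 2^2 = 4
  bit 4 = 1: r = r^2 * 30 mod 47 = 4^2 * 30 = 16*30 = 10
  -> B = 10
s = B^a = 10^41 mod 47  (bits of 41 = 101001)
  bit 0 = 1: r = r^2 * 10 mod 47 = 1^2 * 10 = 1*10 = 10
  bit 1 = 0: r = r^2 mod 47 = 10^2 = 6
  bit 2 = 1: r = r^2 * 10 mod 47 = 6^2 * 10 = 36*10 = 31
  bit 3 = 0: r = r^2 mod 47 = 31^2 = 21
  bit 4 = 0: r = r^2 mod 47 = 21^2 = 18
  bit 5 = 1: r = r^2 * 10 mod 47 = 18^2 * 10 = 42*10 = 44
  -> s = B^a = 44

Answer: 29 10 44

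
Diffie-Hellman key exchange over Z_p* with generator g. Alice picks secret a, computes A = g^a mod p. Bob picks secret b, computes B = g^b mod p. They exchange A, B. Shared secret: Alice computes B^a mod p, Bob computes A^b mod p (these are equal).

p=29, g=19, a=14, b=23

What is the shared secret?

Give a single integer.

A = 19^14 mod 29  (bits of 14 = 1110)
  bit 0 = 1: r = r^2 * 19 mod 29 = 1^2 * 19 = 1*19 = 19
  bit 1 = 1: r = r^2 * 19 mod 29 = 19^2 * 19 = 13*19 = 15
  bit 2 = 1: r = r^2 * 19 mod 29 = 15^2 * 19 = 22*19 = 12
  bit 3 = 0: r = r^2 mod 29 = 12^2 = 28
  -> A = 28
B = 19^23 mod 29  (bits of 23 = 10111)
  bit 0 = 1: r = r^2 * 19 mod 29 = 1^2 * 19 = 1*19 = 19
  bit 1 = 0: r = r^2 mod 29 = 19^2 = 13
  bit 2 = 1: r = r^2 * 19 mod 29 = 13^2 * 19 = 24*19 = 21
  bit 3 = 1: r = r^2 * 19 mod 29 = 21^2 * 19 = 6*19 = 27
  bit 4 = 1: r = r^2 * 19 mod 29 = 27^2 * 19 = 4*19 = 18
  -> B = 18
s = B^a = 18^14 mod 29  (bits of 14 = 1110)
  bit 0 = 1: r = r^2 * 18 mod 29 = 1^2 * 18 = 1*18 = 18
  bit 1 = 1: r = r^2 * 18 mod 29 = 18^2 * 18 = 5*18 = 3
  bit 2 = 1: r = r^2 * 18 mod 29 = 3^2 * 18 = 9*18 = 17
  bit 3 = 0: r = r^2 mod 29 = 17^2 = 28
  -> s = B^a = 28

Answer: 28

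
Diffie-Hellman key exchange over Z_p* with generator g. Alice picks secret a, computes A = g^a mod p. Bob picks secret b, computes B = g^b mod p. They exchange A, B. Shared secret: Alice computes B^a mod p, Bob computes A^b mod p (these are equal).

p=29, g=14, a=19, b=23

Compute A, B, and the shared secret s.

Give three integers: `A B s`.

A = 14^19 mod 29  (bits of 19 = 10011)
  bit 0 = 1: r = r^2 * 14 mod 29 = 1^2 * 14 = 1*14 = 14
  bit 1 = 0: r = r^2 mod 29 = 14^2 = 22
  bit 2 = 0: r = r^2 mod 29 = 22^2 = 20
  bit 3 = 1: r = r^2 * 14 mod 29 = 20^2 * 14 = 23*14 = 3
  bit 4 = 1: r = r^2 * 14 mod 29 = 3^2 * 14 = 9*14 = 10
  -> A = 10
B = 14^23 mod 29  (bits of 23 = 10111)
  bit 0 = 1: r = r^2 * 14 mod 29 = 1^2 * 14 = 1*14 = 14
  bit 1 = 0: r = r^2 mod 29 = 14^2 = 22
  bit 2 = 1: r = r^2 * 14 mod 29 = 22^2 * 14 = 20*14 = 19
  bit 3 = 1: r = r^2 * 14 mod 29 = 19^2 * 14 = 13*14 = 8
  bit 4 = 1: r = r^2 * 14 mod 29 = 8^2 * 14 = 6*14 = 26
  -> B = 26
s = B^a = 26^19 mod 29  (bits of 19 = 10011)
  bit 0 = 1: r = r^2 * 26 mod 29 = 1^2 * 26 = 1*26 = 26
  bit 1 = 0: r = r^2 mod 29 = 26^2 = 9
  bit 2 = 0: r = r^2 mod 29 = 9^2 = 23
  bit 3 = 1: r = r^2 * 26 mod 29 = 23^2 * 26 = 7*26 = 8
  bit 4 = 1: r = r^2 * 26 mod 29 = 8^2 * 26 = 6*26 = 11
  -> s = B^a = 11

Answer: 10 26 11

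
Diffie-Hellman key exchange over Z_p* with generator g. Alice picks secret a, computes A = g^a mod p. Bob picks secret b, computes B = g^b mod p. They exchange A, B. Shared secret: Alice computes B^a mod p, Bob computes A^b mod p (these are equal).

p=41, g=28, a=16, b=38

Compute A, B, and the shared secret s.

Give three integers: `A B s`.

Answer: 18 33 10

Derivation:
A = 28^16 mod 41  (bits of 16 = 10000)
  bit 0 = 1: r = r^2 * 28 mod 41 = 1^2 * 28 = 1*28 = 28
  bit 1 = 0: r = r^2 mod 41 = 28^2 = 5
  bit 2 = 0: r = r^2 mod 41 = 5^2 = 25
  bit 3 = 0: r = r^2 mod 41 = 25^2 = 10
  bit 4 = 0: r = r^2 mod 41 = 10^2 = 18
  -> A = 18
B = 28^38 mod 41  (bits of 38 = 100110)
  bit 0 = 1: r = r^2 * 28 mod 41 = 1^2 * 28 = 1*28 = 28
  bit 1 = 0: r = r^2 mod 41 = 28^2 = 5
  bit 2 = 0: r = r^2 mod 41 = 5^2 = 25
  bit 3 = 1: r = r^2 * 28 mod 41 = 25^2 * 28 = 10*28 = 34
  bit 4 = 1: r = r^2 * 28 mod 41 = 34^2 * 28 = 8*28 = 19
  bit 5 = 0: r = r^2 mod 41 = 19^2 = 33
  -> B = 33
s = B^a = 33^16 mod 41  (bits of 16 = 10000)
  bit 0 = 1: r = r^2 * 33 mod 41 = 1^2 * 33 = 1*33 = 33
  bit 1 = 0: r = r^2 mod 41 = 33^2 = 23
  bit 2 = 0: r = r^2 mod 41 = 23^2 = 37
  bit 3 = 0: r = r^2 mod 41 = 37^2 = 16
  bit 4 = 0: r = r^2 mod 41 = 16^2 = 10
  -> s = B^a = 10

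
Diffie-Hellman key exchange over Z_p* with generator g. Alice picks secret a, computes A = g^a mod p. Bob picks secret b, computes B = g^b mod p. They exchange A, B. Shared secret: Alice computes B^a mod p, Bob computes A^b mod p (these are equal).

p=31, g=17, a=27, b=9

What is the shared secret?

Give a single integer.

A = 17^27 mod 31  (bits of 27 = 11011)
  bit 0 = 1: r = r^2 * 17 mod 31 = 1^2 * 17 = 1*17 = 17
  bit 1 = 1: r = r^2 * 17 mod 31 = 17^2 * 17 = 10*17 = 15
  bit 2 = 0: r = r^2 mod 31 = 15^2 = 8
  bit 3 = 1: r = r^2 * 17 mod 31 = 8^2 * 17 = 2*17 = 3
  bit 4 = 1: r = r^2 * 17 mod 31 = 3^2 * 17 = 9*17 = 29
  -> A = 29
B = 17^9 mod 31  (bits of 9 = 1001)
  bit 0 = 1: r = r^2 * 17 mod 31 = 1^2 * 17 = 1*17 = 17
  bit 1 = 0: r = r^2 mod 31 = 17^2 = 10
  bit 2 = 0: r = r^2 mod 31 = 10^2 = 7
  bit 3 = 1: r = r^2 * 17 mod 31 = 7^2 * 17 = 18*17 = 27
  -> B = 27
s = B^a = 27^27 mod 31  (bits of 27 = 11011)
  bit 0 = 1: r = r^2 * 27 mod 31 = 1^2 * 27 = 1*27 = 27
  bit 1 = 1: r = r^2 * 27 mod 31 = 27^2 * 27 = 16*27 = 29
  bit 2 = 0: r = r^2 mod 31 = 29^2 = 4
  bit 3 = 1: r = r^2 * 27 mod 31 = 4^2 * 27 = 16*27 = 29
  bit 4 = 1: r = r^2 * 27 mod 31 = 29^2 * 27 = 4*27 = 15
  -> s = B^a = 15

Answer: 15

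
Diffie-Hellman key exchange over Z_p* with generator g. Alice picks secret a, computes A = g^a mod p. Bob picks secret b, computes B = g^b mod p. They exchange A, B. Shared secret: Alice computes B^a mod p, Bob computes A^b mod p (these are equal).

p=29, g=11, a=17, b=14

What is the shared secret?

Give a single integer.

Answer: 28

Derivation:
A = 11^17 mod 29  (bits of 17 = 10001)
  bit 0 = 1: r = r^2 * 11 mod 29 = 1^2 * 11 = 1*11 = 11
  bit 1 = 0: r = r^2 mod 29 = 11^2 = 5
  bit 2 = 0: r = r^2 mod 29 = 5^2 = 25
  bit 3 = 0: r = r^2 mod 29 = 25^2 = 16
  bit 4 = 1: r = r^2 * 11 mod 29 = 16^2 * 11 = 24*11 = 3
  -> A = 3
B = 11^14 mod 29  (bits of 14 = 1110)
  bit 0 = 1: r = r^2 * 11 mod 29 = 1^2 * 11 = 1*11 = 11
  bit 1 = 1: r = r^2 * 11 mod 29 = 11^2 * 11 = 5*11 = 26
  bit 2 = 1: r = r^2 * 11 mod 29 = 26^2 * 11 = 9*11 = 12
  bit 3 = 0: r = r^2 mod 29 = 12^2 = 28
  -> B = 28
s = B^a = 28^17 mod 29  (bits of 17 = 10001)
  bit 0 = 1: r = r^2 * 28 mod 29 = 1^2 * 28 = 1*28 = 28
  bit 1 = 0: r = r^2 mod 29 = 28^2 = 1
  bit 2 = 0: r = r^2 mod 29 = 1^2 = 1
  bit 3 = 0: r = r^2 mod 29 = 1^2 = 1
  bit 4 = 1: r = r^2 * 28 mod 29 = 1^2 * 28 = 1*28 = 28
  -> s = B^a = 28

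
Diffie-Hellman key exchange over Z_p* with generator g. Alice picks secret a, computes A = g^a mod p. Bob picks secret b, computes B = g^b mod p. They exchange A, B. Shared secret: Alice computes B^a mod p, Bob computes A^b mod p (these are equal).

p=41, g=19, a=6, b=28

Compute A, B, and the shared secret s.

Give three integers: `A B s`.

A = 19^6 mod 41  (bits of 6 = 110)
  bit 0 = 1: r = r^2 * 19 mod 41 = 1^2 * 19 = 1*19 = 19
  bit 1 = 1: r = r^2 * 19 mod 41 = 19^2 * 19 = 33*19 = 12
  bit 2 = 0: r = r^2 mod 41 = 12^2 = 21
  -> A = 21
B = 19^28 mod 41  (bits of 28 = 11100)
  bit 0 = 1: r = r^2 * 19 mod 41 = 1^2 * 19 = 1*19 = 19
  bit 1 = 1: r = r^2 * 19 mod 41 = 19^2 * 19 = 33*19 = 12
  bit 2 = 1: r = r^2 * 19 mod 41 = 12^2 * 19 = 21*19 = 30
  bit 3 = 0: r = r^2 mod 41 = 30^2 = 39
  bit 4 = 0: r = r^2 mod 41 = 39^2 = 4
  -> B = 4
s = B^a = 4^6 mod 41  (bits of 6 = 110)
  bit 0 = 1: r = r^2 * 4 mod 41 = 1^2 * 4 = 1*4 = 4
  bit 1 = 1: r = r^2 * 4 mod 41 = 4^2 * 4 = 16*4 = 23
  bit 2 = 0: r = r^2 mod 41 = 23^2 = 37
  -> s = B^a = 37

Answer: 21 4 37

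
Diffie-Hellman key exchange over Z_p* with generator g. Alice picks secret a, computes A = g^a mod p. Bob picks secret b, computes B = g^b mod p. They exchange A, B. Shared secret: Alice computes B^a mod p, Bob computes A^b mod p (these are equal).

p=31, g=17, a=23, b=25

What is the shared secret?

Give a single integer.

A = 17^23 mod 31  (bits of 23 = 10111)
  bit 0 = 1: r = r^2 * 17 mod 31 = 1^2 * 17 = 1*17 = 17
  bit 1 = 0: r = r^2 mod 31 = 17^2 = 10
  bit 2 = 1: r = r^2 * 17 mod 31 = 10^2 * 17 = 7*17 = 26
  bit 3 = 1: r = r^2 * 17 mod 31 = 26^2 * 17 = 25*17 = 22
  bit 4 = 1: r = r^2 * 17 mod 31 = 22^2 * 17 = 19*17 = 13
  -> A = 13
B = 17^25 mod 31  (bits of 25 = 11001)
  bit 0 = 1: r = r^2 * 17 mod 31 = 1^2 * 17 = 1*17 = 17
  bit 1 = 1: r = r^2 * 17 mod 31 = 17^2 * 17 = 10*17 = 15
  bit 2 = 0: r = r^2 mod 31 = 15^2 = 8
  bit 3 = 0: r = r^2 mod 31 = 8^2 = 2
  bit 4 = 1: r = r^2 * 17 mod 31 = 2^2 * 17 = 4*17 = 6
  -> B = 6
s = B^a = 6^23 mod 31  (bits of 23 = 10111)
  bit 0 = 1: r = r^2 * 6 mod 31 = 1^2 * 6 = 1*6 = 6
  bit 1 = 0: r = r^2 mod 31 = 6^2 = 5
  bit 2 = 1: r = r^2 * 6 mod 31 = 5^2 * 6 = 25*6 = 26
  bit 3 = 1: r = r^2 * 6 mod 31 = 26^2 * 6 = 25*6 = 26
  bit 4 = 1: r = r^2 * 6 mod 31 = 26^2 * 6 = 25*6 = 26
  -> s = B^a = 26

Answer: 26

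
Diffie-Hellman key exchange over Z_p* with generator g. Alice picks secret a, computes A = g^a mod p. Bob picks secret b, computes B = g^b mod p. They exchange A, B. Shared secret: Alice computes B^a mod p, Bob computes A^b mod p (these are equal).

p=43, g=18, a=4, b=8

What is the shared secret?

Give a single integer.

Answer: 38

Derivation:
A = 18^4 mod 43  (bits of 4 = 100)
  bit 0 = 1: r = r^2 * 18 mod 43 = 1^2 * 18 = 1*18 = 18
  bit 1 = 0: r = r^2 mod 43 = 18^2 = 23
  bit 2 = 0: r = r^2 mod 43 = 23^2 = 13
  -> A = 13
B = 18^8 mod 43  (bits of 8 = 1000)
  bit 0 = 1: r = r^2 * 18 mod 43 = 1^2 * 18 = 1*18 = 18
  bit 1 = 0: r = r^2 mod 43 = 18^2 = 23
  bit 2 = 0: r = r^2 mod 43 = 23^2 = 13
  bit 3 = 0: r = r^2 mod 43 = 13^2 = 40
  -> B = 40
s = B^a = 40^4 mod 43  (bits of 4 = 100)
  bit 0 = 1: r = r^2 * 40 mod 43 = 1^2 * 40 = 1*40 = 40
  bit 1 = 0: r = r^2 mod 43 = 40^2 = 9
  bit 2 = 0: r = r^2 mod 43 = 9^2 = 38
  -> s = B^a = 38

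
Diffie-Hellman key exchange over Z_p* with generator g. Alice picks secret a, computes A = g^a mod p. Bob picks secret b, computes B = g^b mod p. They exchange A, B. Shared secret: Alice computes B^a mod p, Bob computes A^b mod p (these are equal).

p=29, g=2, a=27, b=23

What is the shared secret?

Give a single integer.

A = 2^27 mod 29  (bits of 27 = 11011)
  bit 0 = 1: r = r^2 * 2 mod 29 = 1^2 * 2 = 1*2 = 2
  bit 1 = 1: r = r^2 * 2 mod 29 = 2^2 * 2 = 4*2 = 8
  bit 2 = 0: r = r^2 mod 29 = 8^2 = 6
  bit 3 = 1: r = r^2 * 2 mod 29 = 6^2 * 2 = 7*2 = 14
  bit 4 = 1: r = r^2 * 2 mod 29 = 14^2 * 2 = 22*2 = 15
  -> A = 15
B = 2^23 mod 29  (bits of 23 = 10111)
  bit 0 = 1: r = r^2 * 2 mod 29 = 1^2 * 2 = 1*2 = 2
  bit 1 = 0: r = r^2 mod 29 = 2^2 = 4
  bit 2 = 1: r = r^2 * 2 mod 29 = 4^2 * 2 = 16*2 = 3
  bit 3 = 1: r = r^2 * 2 mod 29 = 3^2 * 2 = 9*2 = 18
  bit 4 = 1: r = r^2 * 2 mod 29 = 18^2 * 2 = 5*2 = 10
  -> B = 10
s = B^a = 10^27 mod 29  (bits of 27 = 11011)
  bit 0 = 1: r = r^2 * 10 mod 29 = 1^2 * 10 = 1*10 = 10
  bit 1 = 1: r = r^2 * 10 mod 29 = 10^2 * 10 = 13*10 = 14
  bit 2 = 0: r = r^2 mod 29 = 14^2 = 22
  bit 3 = 1: r = r^2 * 10 mod 29 = 22^2 * 10 = 20*10 = 26
  bit 4 = 1: r = r^2 * 10 mod 29 = 26^2 * 10 = 9*10 = 3
  -> s = B^a = 3

Answer: 3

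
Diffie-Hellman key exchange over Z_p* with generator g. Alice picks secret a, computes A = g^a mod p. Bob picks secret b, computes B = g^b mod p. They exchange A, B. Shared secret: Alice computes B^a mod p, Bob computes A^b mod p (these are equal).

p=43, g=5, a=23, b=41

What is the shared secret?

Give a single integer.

Answer: 12

Derivation:
A = 5^23 mod 43  (bits of 23 = 10111)
  bit 0 = 1: r = r^2 * 5 mod 43 = 1^2 * 5 = 1*5 = 5
  bit 1 = 0: r = r^2 mod 43 = 5^2 = 25
  bit 2 = 1: r = r^2 * 5 mod 43 = 25^2 * 5 = 23*5 = 29
  bit 3 = 1: r = r^2 * 5 mod 43 = 29^2 * 5 = 24*5 = 34
  bit 4 = 1: r = r^2 * 5 mod 43 = 34^2 * 5 = 38*5 = 18
  -> A = 18
B = 5^41 mod 43  (bits of 41 = 101001)
  bit 0 = 1: r = r^2 * 5 mod 43 = 1^2 * 5 = 1*5 = 5
  bit 1 = 0: r = r^2 mod 43 = 5^2 = 25
  bit 2 = 1: r = r^2 * 5 mod 43 = 25^2 * 5 = 23*5 = 29
  bit 3 = 0: r = r^2 mod 43 = 29^2 = 24
  bit 4 = 0: r = r^2 mod 43 = 24^2 = 17
  bit 5 = 1: r = r^2 * 5 mod 43 = 17^2 * 5 = 31*5 = 26
  -> B = 26
s = B^a = 26^23 mod 43  (bits of 23 = 10111)
  bit 0 = 1: r = r^2 * 26 mod 43 = 1^2 * 26 = 1*26 = 26
  bit 1 = 0: r = r^2 mod 43 = 26^2 = 31
  bit 2 = 1: r = r^2 * 26 mod 43 = 31^2 * 26 = 15*26 = 3
  bit 3 = 1: r = r^2 * 26 mod 43 = 3^2 * 26 = 9*26 = 19
  bit 4 = 1: r = r^2 * 26 mod 43 = 19^2 * 26 = 17*26 = 12
  -> s = B^a = 12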